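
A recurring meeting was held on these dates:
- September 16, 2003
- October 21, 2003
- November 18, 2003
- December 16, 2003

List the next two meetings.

All dates are Tuesdays, 35, 28, 28 days apart.
Specifically, the 3rd Tuesday of each month.
January 2004 — 3rd Tuesday is January 20, 2004.
3rd Tuesday of February 2004: February 17, 2004.

January 20, 2004; February 17, 2004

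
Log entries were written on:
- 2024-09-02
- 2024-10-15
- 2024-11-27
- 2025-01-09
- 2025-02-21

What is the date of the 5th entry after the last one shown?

2025-09-24

Every event comes 43 days after the last (43, 43, 43, 43).
2025-02-21 + 43 days = 2025-04-05.
2025-04-05 + 43 days = 2025-05-18.
2025-05-18 + 43 days = 2025-06-30.
2025-06-30 + 43 days = 2025-08-12.
2025-08-12 + 43 days = 2025-09-24.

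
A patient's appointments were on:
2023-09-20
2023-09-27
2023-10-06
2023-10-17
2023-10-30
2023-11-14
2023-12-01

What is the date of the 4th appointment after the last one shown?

2024-02-27

Intervals are 7, 9, 11, 13, 15, 17 days — an arithmetic progression with common difference 2.
Next gap: 19 days. 2023-12-01 + 19 days = 2023-12-20.
Next gap: 21 days. 2023-12-20 + 21 days = 2024-01-10.
Next gap: 23 days. 2024-01-10 + 23 days = 2024-02-02.
Next gap: 25 days. 2024-02-02 + 25 days = 2024-02-27.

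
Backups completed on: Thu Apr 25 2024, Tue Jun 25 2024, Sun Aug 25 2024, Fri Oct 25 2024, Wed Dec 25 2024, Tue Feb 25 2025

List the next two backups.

The day-of-month is always 25 (61, 61, 61, 61, 62 days between events).
So this recurs on the 25th of every 2 months.
April 2025: Fri Apr 25 2025.
June 2025: Wed Jun 25 2025.

Fri Apr 25 2025, Wed Jun 25 2025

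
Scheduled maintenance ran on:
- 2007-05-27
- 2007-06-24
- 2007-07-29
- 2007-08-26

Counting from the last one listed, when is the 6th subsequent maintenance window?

These are Sundays with 28, 35, 28-day gaps.
Each is the final Sunday of its month — 2007-07-29 is past the 28th, so '4th Sunday' doesn't fit.
September 2007 ends with Sunday 2007-09-30.
Last Sunday of October 2007: 2007-10-28.
November 2007 ends with Sunday 2007-11-25.
December 2007 ends with Sunday 2007-12-30.
Last Sunday of January 2008: 2008-01-27.
Last Sunday of February 2008: 2008-02-24.

2008-02-24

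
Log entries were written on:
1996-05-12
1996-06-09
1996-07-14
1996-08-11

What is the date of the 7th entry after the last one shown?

1997-03-09

All dates are Sundays, 28, 35, 28 days apart.
Specifically, the 2nd Sunday of each month.
September 1996 — 2nd Sunday is 1996-09-08.
October 1996 — 2nd Sunday is 1996-10-13.
November 1996 — 2nd Sunday is 1996-11-10.
2nd Sunday of December 1996: 1996-12-08.
January 1997 — 2nd Sunday is 1997-01-12.
February 1997 — 2nd Sunday is 1997-02-09.
2nd Sunday of March 1997: 1997-03-09.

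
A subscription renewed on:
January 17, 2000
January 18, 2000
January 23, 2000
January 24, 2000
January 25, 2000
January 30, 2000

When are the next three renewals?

January 31, 2000; February 1, 2000; February 6, 2000

Gaps: 1, 5, 1, 1, 5 days — not constant, but cyclic with period 3.
The events fall on every Monday, Tuesday and Sunday.
The following Monday is January 31, 2000.
Next Tuesday: February 1, 2000.
Next Sunday: February 6, 2000.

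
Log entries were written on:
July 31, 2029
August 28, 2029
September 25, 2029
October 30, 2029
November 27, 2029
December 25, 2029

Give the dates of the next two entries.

Every date is a Tuesday; gaps 28, 28, 35, 28, 28 days.
Each is the last Tuesday of its month (at least one falls on the 29th or later, ruling out '4th Tuesday').
January 2030 ends with Tuesday January 29, 2030.
Last Tuesday of February 2030: February 26, 2030.

January 29, 2030; February 26, 2030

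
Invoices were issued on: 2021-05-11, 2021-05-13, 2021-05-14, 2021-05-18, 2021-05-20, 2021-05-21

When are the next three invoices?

2021-05-25, 2021-05-27, 2021-05-28

Every event lands on a Tuesday or Thursday or Friday (gaps cycle 2, 1, 4, 2, 1).
So the schedule is: every Tuesday, Thursday and Friday.
Next Tuesday: 2021-05-25.
Next Thursday: 2021-05-27.
The following Friday is 2021-05-28.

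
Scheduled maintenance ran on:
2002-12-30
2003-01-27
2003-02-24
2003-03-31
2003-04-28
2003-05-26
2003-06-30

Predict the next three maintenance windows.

Every date is a Monday; gaps 28, 28, 35, 28, 28, 35 days.
Each is the last Monday of its month (at least one falls on the 29th or later, ruling out '4th Monday').
July 2003 ends with Monday 2003-07-28.
August 2003 ends with Monday 2003-08-25.
Last Monday of September 2003: 2003-09-29.

2003-07-28, 2003-08-25, 2003-09-29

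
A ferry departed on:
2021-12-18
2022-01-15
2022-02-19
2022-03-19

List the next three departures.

These are Saturdays at 28- or 35-day spacing (28, 35, 28).
The pattern: 3rd Saturday of the month.
3rd Saturday of April 2022: 2022-04-16.
3rd Saturday of May 2022: 2022-05-21.
June 2022 — 3rd Saturday is 2022-06-18.

2022-04-16, 2022-05-21, 2022-06-18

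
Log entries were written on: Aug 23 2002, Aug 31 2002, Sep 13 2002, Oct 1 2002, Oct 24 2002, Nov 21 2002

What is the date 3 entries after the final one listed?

Mar 15 2003

Intervals are 8, 13, 18, 23, 28 days — an arithmetic progression with common difference 5.
Next gap: 33 days. Nov 21 2002 + 33 days = Dec 24 2002.
Next gap: 38 days. Dec 24 2002 + 38 days = Jan 31 2003.
Next gap: 43 days. Jan 31 2003 + 43 days = Mar 15 2003.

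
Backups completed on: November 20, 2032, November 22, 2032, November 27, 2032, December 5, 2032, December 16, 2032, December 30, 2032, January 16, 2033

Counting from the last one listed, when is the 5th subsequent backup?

The spacing grows by 3 each time: 2, 5, 8, 11, 14, 17 days.
Next gap: 20 days. January 16, 2033 + 20 days = February 5, 2033.
Next gap: 23 days. February 5, 2033 + 23 days = February 28, 2033.
Next gap: 26 days. February 28, 2033 + 26 days = March 26, 2033.
Next gap: 29 days. March 26, 2033 + 29 days = April 24, 2033.
Next gap: 32 days. April 24, 2033 + 32 days = May 26, 2033.

May 26, 2033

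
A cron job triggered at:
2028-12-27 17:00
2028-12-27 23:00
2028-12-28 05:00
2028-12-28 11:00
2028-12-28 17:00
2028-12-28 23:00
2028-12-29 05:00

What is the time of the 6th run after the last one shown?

Spacing: 6, 6, 6, 6, 6, 6 h — constant 6 h.
2028-12-29 05:00 + 6 h = 2028-12-29 11:00.
2028-12-29 11:00 + 6 h = 2028-12-29 17:00.
2028-12-29 17:00 + 6 h = 2028-12-29 23:00.
2028-12-29 23:00 + 6 h = 2028-12-30 05:00.
2028-12-30 05:00 + 6 h = 2028-12-30 11:00.
2028-12-30 11:00 + 6 h = 2028-12-30 17:00.

2028-12-30 17:00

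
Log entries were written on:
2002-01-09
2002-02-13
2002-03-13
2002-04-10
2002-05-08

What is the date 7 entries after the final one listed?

Gaps: 35, 28, 28, 28 days — a mix of 28 and 35. Every date is a Wednesday.
Each is the 2nd Wednesday of its month.
June 2002 — 2nd Wednesday is 2002-06-12.
2nd Wednesday of July 2002: 2002-07-10.
August 2002 — 2nd Wednesday is 2002-08-14.
September 2002 — 2nd Wednesday is 2002-09-11.
2nd Wednesday of October 2002: 2002-10-09.
November 2002 — 2nd Wednesday is 2002-11-13.
December 2002 — 2nd Wednesday is 2002-12-11.

2002-12-11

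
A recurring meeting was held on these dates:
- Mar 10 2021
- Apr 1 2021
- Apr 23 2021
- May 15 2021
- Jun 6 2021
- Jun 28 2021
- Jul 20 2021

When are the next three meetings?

The spacing is 22, 22, 22, 22, 22, 22 days — always 22 days.
Jul 20 2021 + 22 days = Aug 11 2021.
Aug 11 2021 + 22 days = Sep 2 2021.
Sep 2 2021 + 22 days = Sep 24 2021.

Aug 11 2021, Sep 2 2021, Sep 24 2021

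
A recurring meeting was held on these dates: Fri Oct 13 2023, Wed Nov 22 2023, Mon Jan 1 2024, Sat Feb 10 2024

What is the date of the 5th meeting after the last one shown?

The spacing is 40, 40, 40 days — always 40 days.
Sat Feb 10 2024 + 40 days = Thu Mar 21 2024.
Thu Mar 21 2024 + 40 days = Tue Apr 30 2024.
Tue Apr 30 2024 + 40 days = Sun Jun 9 2024.
Sun Jun 9 2024 + 40 days = Fri Jul 19 2024.
Fri Jul 19 2024 + 40 days = Wed Aug 28 2024.

Wed Aug 28 2024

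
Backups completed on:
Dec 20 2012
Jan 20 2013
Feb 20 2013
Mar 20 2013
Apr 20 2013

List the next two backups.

The day-of-month is always 20 (31, 31, 28, 31 days between events).
So this recurs on the 20th of each month.
May 2013: May 20 2013.
Next: June 2013 → Jun 20 2013.

May 20 2013, Jun 20 2013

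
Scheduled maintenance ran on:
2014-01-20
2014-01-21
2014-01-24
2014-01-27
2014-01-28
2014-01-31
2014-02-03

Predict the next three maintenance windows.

2014-02-04, 2014-02-07, 2014-02-10

Every event lands on a Monday or Tuesday or Friday (gaps cycle 1, 3, 3, 1, 3, 3).
So the schedule is: every Monday, Tuesday and Friday.
Next Tuesday: 2014-02-04.
The following Friday is 2014-02-07.
The following Monday is 2014-02-10.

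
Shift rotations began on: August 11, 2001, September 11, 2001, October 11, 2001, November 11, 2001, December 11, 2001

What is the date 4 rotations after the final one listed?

April 11, 2002

Gaps: 31, 30, 31, 30 days — not constant. Every event is on the 11th of the month.
Pattern: the 11th of each month.
Next: January 2002 → January 11, 2002.
Next: February 2002 → February 11, 2002.
March 2002: March 11, 2002.
Next: April 2002 → April 11, 2002.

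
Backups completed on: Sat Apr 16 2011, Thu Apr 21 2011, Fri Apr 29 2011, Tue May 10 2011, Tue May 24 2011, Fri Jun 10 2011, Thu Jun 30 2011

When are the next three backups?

Sat Jul 23 2011, Thu Aug 18 2011, Fri Sep 16 2011

Intervals are 5, 8, 11, 14, 17, 20 days — an arithmetic progression with common difference 3.
Next gap: 23 days. Thu Jun 30 2011 + 23 days = Sat Jul 23 2011.
Next gap: 26 days. Sat Jul 23 2011 + 26 days = Thu Aug 18 2011.
Next gap: 29 days. Thu Aug 18 2011 + 29 days = Fri Sep 16 2011.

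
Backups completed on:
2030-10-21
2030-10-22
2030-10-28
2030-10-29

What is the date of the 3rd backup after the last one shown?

2030-11-11

Gaps: 1, 6, 1 days — not constant, but cyclic with period 2.
The events fall on every Monday and Tuesday.
Next Monday: 2030-11-04.
The following Tuesday is 2030-11-05.
Next Monday: 2030-11-11.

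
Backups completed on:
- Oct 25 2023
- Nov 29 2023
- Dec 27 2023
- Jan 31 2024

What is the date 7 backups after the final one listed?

Aug 28 2024

All Wednesdays; the gaps (35, 28, 35) vary with month length.
This is the last Wednesday of each month.
February 2024 ends with Wednesday Feb 28 2024.
Last Wednesday of March 2024: Mar 27 2024.
April 2024 ends with Wednesday Apr 24 2024.
Last Wednesday of May 2024: May 29 2024.
Last Wednesday of June 2024: Jun 26 2024.
July 2024 ends with Wednesday Jul 31 2024.
August 2024 ends with Wednesday Aug 28 2024.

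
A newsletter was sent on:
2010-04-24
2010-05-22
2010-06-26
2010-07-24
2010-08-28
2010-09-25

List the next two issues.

Gaps: 28, 35, 28, 35, 28 days — a mix of 28 and 35. Every date is a Saturday.
Each is the 4th Saturday of its month.
4th Saturday of October 2010: 2010-10-23.
4th Saturday of November 2010: 2010-11-27.

2010-10-23, 2010-11-27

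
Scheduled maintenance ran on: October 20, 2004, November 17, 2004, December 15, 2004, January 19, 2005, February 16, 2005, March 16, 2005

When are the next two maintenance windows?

April 20, 2005; May 18, 2005

These are Wednesdays at 28- or 35-day spacing (28, 28, 35, 28, 28).
The pattern: 3rd Wednesday of the month.
3rd Wednesday of April 2005: April 20, 2005.
May 2005 — 3rd Wednesday is May 18, 2005.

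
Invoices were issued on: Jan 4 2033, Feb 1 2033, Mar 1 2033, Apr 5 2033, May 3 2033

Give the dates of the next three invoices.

These are Tuesdays at 28- or 35-day spacing (28, 28, 35, 28).
The pattern: 1st Tuesday of the month.
1st Tuesday of June 2033: Jun 7 2033.
1st Tuesday of July 2033: Jul 5 2033.
August 2033 — 1st Tuesday is Aug 2 2033.

Jun 7 2033, Jul 5 2033, Aug 2 2033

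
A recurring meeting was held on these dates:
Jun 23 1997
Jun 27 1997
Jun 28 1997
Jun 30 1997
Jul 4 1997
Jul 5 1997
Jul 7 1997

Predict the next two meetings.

Jul 11 1997, Jul 12 1997

Gaps: 4, 1, 2, 4, 1, 2 days — not constant, but cyclic with period 3.
The events fall on every Monday, Friday and Saturday.
The following Friday is Jul 11 1997.
The following Saturday is Jul 12 1997.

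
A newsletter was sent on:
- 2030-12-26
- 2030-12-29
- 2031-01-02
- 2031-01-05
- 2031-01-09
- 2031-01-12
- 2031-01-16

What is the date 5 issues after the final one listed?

Gaps: 3, 4, 3, 4, 3, 4 days — not constant, but cyclic with period 2.
The events fall on every Thursday and Sunday.
The following Sunday is 2031-01-19.
Next Thursday: 2031-01-23.
Next Sunday: 2031-01-26.
Next Thursday: 2031-01-30.
The following Sunday is 2031-02-02.

2031-02-02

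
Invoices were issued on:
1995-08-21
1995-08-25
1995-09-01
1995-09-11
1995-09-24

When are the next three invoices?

1995-10-10, 1995-10-29, 1995-11-20

Gaps: 4, 7, 10, 13 days — each gap is 3 larger than the previous one.
Next gap: 16 days. 1995-09-24 + 16 days = 1995-10-10.
Next gap: 19 days. 1995-10-10 + 19 days = 1995-10-29.
Next gap: 22 days. 1995-10-29 + 22 days = 1995-11-20.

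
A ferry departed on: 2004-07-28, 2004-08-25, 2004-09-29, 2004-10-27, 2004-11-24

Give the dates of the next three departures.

These are Wednesdays with 28, 35, 28, 28-day gaps.
Each is the final Wednesday of its month — 2004-09-29 is past the 28th, so '4th Wednesday' doesn't fit.
Last Wednesday of December 2004: 2004-12-29.
January 2005 ends with Wednesday 2005-01-26.
February 2005 ends with Wednesday 2005-02-23.

2004-12-29, 2005-01-26, 2005-02-23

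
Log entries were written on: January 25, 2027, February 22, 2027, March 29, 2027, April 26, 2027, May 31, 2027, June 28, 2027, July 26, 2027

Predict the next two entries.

Every date is a Monday; gaps 28, 35, 28, 35, 28, 28 days.
Each is the last Monday of its month (at least one falls on the 29th or later, ruling out '4th Monday').
August 2027 ends with Monday August 30, 2027.
September 2027 ends with Monday September 27, 2027.

August 30, 2027; September 27, 2027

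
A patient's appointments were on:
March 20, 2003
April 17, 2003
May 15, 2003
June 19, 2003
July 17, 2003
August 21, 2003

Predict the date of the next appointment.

September 18, 2003

These are Thursdays at 28- or 35-day spacing (28, 28, 35, 28, 35).
The pattern: 3rd Thursday of the month.
September 2003 — 3rd Thursday is September 18, 2003.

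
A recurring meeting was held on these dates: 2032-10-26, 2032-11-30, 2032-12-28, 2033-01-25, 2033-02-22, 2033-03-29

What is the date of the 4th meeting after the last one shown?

Every date is a Tuesday; gaps 35, 28, 28, 28, 35 days.
Each is the last Tuesday of its month (at least one falls on the 29th or later, ruling out '4th Tuesday').
April 2033 ends with Tuesday 2033-04-26.
May 2033 ends with Tuesday 2033-05-31.
June 2033 ends with Tuesday 2033-06-28.
Last Tuesday of July 2033: 2033-07-26.

2033-07-26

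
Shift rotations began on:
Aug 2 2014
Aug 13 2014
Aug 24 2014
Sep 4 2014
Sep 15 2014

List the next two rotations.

Sep 26 2014, Oct 7 2014

Gaps between consecutive events: 11, 11, 11, 11 days — a constant 11-day interval.
Sep 15 2014 + 11 days = Sep 26 2014.
Sep 26 2014 + 11 days = Oct 7 2014.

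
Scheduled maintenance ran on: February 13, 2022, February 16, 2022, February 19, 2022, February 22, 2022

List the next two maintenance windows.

February 25, 2022; February 28, 2022

The spacing is 3, 3, 3 days — always 3 days.
February 22, 2022 + 3 days = February 25, 2022.
February 25, 2022 + 3 days = February 28, 2022.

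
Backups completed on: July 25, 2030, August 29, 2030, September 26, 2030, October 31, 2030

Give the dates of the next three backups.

These are Thursdays with 35, 28, 35-day gaps.
Each is the final Thursday of its month — August 29, 2030 is past the 28th, so '4th Thursday' doesn't fit.
Last Thursday of November 2030: November 28, 2030.
Last Thursday of December 2030: December 26, 2030.
January 2031 ends with Thursday January 30, 2031.

November 28, 2030; December 26, 2030; January 30, 2031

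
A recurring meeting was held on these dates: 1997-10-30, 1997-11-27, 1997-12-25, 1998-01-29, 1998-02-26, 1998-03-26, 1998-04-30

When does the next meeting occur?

1998-05-28

These are Thursdays with 28, 28, 35, 28, 28, 35-day gaps.
Each is the final Thursday of its month — 1997-10-30 is past the 28th, so '4th Thursday' doesn't fit.
Last Thursday of May 1998: 1998-05-28.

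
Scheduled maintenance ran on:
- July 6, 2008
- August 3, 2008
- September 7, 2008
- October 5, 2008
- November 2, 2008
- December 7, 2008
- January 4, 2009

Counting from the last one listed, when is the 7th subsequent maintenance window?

All dates are Sundays, 28, 35, 28, 28, 35, 28 days apart.
Specifically, the 1st Sunday of each month.
February 2009 — 1st Sunday is February 1, 2009.
1st Sunday of March 2009: March 1, 2009.
1st Sunday of April 2009: April 5, 2009.
1st Sunday of May 2009: May 3, 2009.
1st Sunday of June 2009: June 7, 2009.
July 2009 — 1st Sunday is July 5, 2009.
August 2009 — 1st Sunday is August 2, 2009.

August 2, 2009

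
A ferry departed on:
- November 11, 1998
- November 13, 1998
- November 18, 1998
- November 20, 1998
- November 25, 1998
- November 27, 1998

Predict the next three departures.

December 2, 1998; December 4, 1998; December 9, 1998

Every event lands on a Wednesday or Friday (gaps cycle 2, 5, 2, 5, 2).
So the schedule is: every Wednesday and Friday.
Next Wednesday: December 2, 1998.
Next Friday: December 4, 1998.
The following Wednesday is December 9, 1998.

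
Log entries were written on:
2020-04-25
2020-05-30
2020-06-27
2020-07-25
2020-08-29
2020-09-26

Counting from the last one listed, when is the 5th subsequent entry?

2021-02-27

These are Saturdays with 35, 28, 28, 35, 28-day gaps.
Each is the final Saturday of its month — 2020-05-30 is past the 28th, so '4th Saturday' doesn't fit.
October 2020 ends with Saturday 2020-10-31.
Last Saturday of November 2020: 2020-11-28.
December 2020 ends with Saturday 2020-12-26.
Last Saturday of January 2021: 2021-01-30.
February 2021 ends with Saturday 2021-02-27.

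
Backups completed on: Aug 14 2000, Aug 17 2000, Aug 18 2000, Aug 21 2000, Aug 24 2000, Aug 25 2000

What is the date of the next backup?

The gap pattern 3, 1, 3, 3, 1 repeats every 3 events.
These are the Mondays, Thursdays and Fridays of each week.
The following Monday is Aug 28 2000.

Aug 28 2000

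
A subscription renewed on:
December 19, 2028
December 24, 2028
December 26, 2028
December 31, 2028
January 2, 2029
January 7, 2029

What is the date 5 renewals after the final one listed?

Every event lands on a Tuesday or Sunday (gaps cycle 5, 2, 5, 2, 5).
So the schedule is: every Tuesday and Sunday.
Next Tuesday: January 9, 2029.
The following Sunday is January 14, 2029.
Next Tuesday: January 16, 2029.
Next Sunday: January 21, 2029.
The following Tuesday is January 23, 2029.

January 23, 2029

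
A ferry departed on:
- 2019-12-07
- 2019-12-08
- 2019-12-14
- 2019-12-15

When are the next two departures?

2019-12-21, 2019-12-22

Gaps: 1, 6, 1 days — not constant, but cyclic with period 2.
The events fall on every Saturday and Sunday.
Next Saturday: 2019-12-21.
Next Sunday: 2019-12-22.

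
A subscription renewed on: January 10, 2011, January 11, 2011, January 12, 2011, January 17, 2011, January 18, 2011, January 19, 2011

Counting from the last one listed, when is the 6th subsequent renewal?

February 2, 2011

Every event lands on a Monday or Tuesday or Wednesday (gaps cycle 1, 1, 5, 1, 1).
So the schedule is: every Monday, Tuesday and Wednesday.
Next Monday: January 24, 2011.
The following Tuesday is January 25, 2011.
The following Wednesday is January 26, 2011.
Next Monday: January 31, 2011.
Next Tuesday: February 1, 2011.
The following Wednesday is February 2, 2011.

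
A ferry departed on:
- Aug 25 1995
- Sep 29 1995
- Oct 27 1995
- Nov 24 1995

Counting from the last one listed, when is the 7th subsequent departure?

These are Fridays with 35, 28, 28-day gaps.
Each is the final Friday of its month — Sep 29 1995 is past the 28th, so '4th Friday' doesn't fit.
Last Friday of December 1995: Dec 29 1995.
Last Friday of January 1996: Jan 26 1996.
February 1996 ends with Friday Feb 23 1996.
Last Friday of March 1996: Mar 29 1996.
Last Friday of April 1996: Apr 26 1996.
May 1996 ends with Friday May 31 1996.
June 1996 ends with Friday Jun 28 1996.

Jun 28 1996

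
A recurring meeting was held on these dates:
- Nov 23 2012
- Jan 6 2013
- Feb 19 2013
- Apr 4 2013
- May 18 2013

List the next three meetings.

The spacing is 44, 44, 44, 44 days — always 44 days.
May 18 2013 + 44 days = Jul 1 2013.
Jul 1 2013 + 44 days = Aug 14 2013.
Aug 14 2013 + 44 days = Sep 27 2013.

Jul 1 2013, Aug 14 2013, Sep 27 2013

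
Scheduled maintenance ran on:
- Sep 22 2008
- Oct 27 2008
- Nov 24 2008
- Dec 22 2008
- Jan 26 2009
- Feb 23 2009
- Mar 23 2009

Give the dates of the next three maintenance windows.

Apr 27 2009, May 25 2009, Jun 22 2009

These are Mondays at 28- or 35-day spacing (35, 28, 28, 35, 28, 28).
The pattern: 4th Monday of the month.
April 2009 — 4th Monday is Apr 27 2009.
May 2009 — 4th Monday is May 25 2009.
4th Monday of June 2009: Jun 22 2009.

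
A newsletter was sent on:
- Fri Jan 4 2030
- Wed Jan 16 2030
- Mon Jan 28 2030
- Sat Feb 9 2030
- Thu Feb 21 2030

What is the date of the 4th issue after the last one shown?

Wed Apr 10 2030

The spacing is 12, 12, 12, 12 days — always 12 days.
Thu Feb 21 2030 + 12 days = Tue Mar 5 2030.
Tue Mar 5 2030 + 12 days = Sun Mar 17 2030.
Sun Mar 17 2030 + 12 days = Fri Mar 29 2030.
Fri Mar 29 2030 + 12 days = Wed Apr 10 2030.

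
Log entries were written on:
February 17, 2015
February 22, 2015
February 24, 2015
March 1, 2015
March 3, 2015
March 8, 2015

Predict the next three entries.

The gap pattern 5, 2, 5, 2, 5 repeats every 2 events.
These are the Tuesdays and Sundays of each week.
The following Tuesday is March 10, 2015.
The following Sunday is March 15, 2015.
The following Tuesday is March 17, 2015.

March 10, 2015; March 15, 2015; March 17, 2015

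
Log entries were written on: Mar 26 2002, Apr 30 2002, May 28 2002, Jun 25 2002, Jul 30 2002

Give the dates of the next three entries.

All Tuesdays; the gaps (35, 28, 28, 35) vary with month length.
This is the last Tuesday of each month.
August 2002 ends with Tuesday Aug 27 2002.
September 2002 ends with Tuesday Sep 24 2002.
Last Tuesday of October 2002: Oct 29 2002.

Aug 27 2002, Sep 24 2002, Oct 29 2002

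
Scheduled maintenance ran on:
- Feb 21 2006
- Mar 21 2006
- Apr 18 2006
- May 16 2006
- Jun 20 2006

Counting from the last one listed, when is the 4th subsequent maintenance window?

Gaps: 28, 28, 28, 35 days — a mix of 28 and 35. Every date is a Tuesday.
Each is the 3rd Tuesday of its month.
July 2006 — 3rd Tuesday is Jul 18 2006.
3rd Tuesday of August 2006: Aug 15 2006.
September 2006 — 3rd Tuesday is Sep 19 2006.
October 2006 — 3rd Tuesday is Oct 17 2006.

Oct 17 2006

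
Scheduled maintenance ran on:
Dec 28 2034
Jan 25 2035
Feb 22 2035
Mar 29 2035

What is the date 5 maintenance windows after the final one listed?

Aug 30 2035

These are Thursdays with 28, 28, 35-day gaps.
Each is the final Thursday of its month — Mar 29 2035 is past the 28th, so '4th Thursday' doesn't fit.
Last Thursday of April 2035: Apr 26 2035.
Last Thursday of May 2035: May 31 2035.
Last Thursday of June 2035: Jun 28 2035.
Last Thursday of July 2035: Jul 26 2035.
August 2035 ends with Thursday Aug 30 2035.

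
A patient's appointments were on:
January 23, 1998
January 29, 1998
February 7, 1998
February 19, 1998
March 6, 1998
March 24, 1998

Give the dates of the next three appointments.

April 14, 1998; May 8, 1998; June 4, 1998

The spacing grows by 3 each time: 6, 9, 12, 15, 18 days.
Next gap: 21 days. March 24, 1998 + 21 days = April 14, 1998.
Next gap: 24 days. April 14, 1998 + 24 days = May 8, 1998.
Next gap: 27 days. May 8, 1998 + 27 days = June 4, 1998.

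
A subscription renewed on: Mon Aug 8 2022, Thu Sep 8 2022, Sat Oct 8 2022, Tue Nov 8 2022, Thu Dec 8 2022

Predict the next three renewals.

The day-of-month is always 8 (31, 30, 31, 30 days between events).
So this recurs on the 8th of each month.
Next: January 2023 → Sun Jan 8 2023.
Next: February 2023 → Wed Feb 8 2023.
Next: March 2023 → Wed Mar 8 2023.

Sun Jan 8 2023, Wed Feb 8 2023, Wed Mar 8 2023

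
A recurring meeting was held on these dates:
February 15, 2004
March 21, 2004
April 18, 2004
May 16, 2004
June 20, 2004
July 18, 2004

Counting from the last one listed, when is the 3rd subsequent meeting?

These are Sundays at 28- or 35-day spacing (35, 28, 28, 35, 28).
The pattern: 3rd Sunday of the month.
August 2004 — 3rd Sunday is August 15, 2004.
September 2004 — 3rd Sunday is September 19, 2004.
3rd Sunday of October 2004: October 17, 2004.

October 17, 2004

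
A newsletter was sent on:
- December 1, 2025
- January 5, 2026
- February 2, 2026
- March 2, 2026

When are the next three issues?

All dates are Mondays, 35, 28, 28 days apart.
Specifically, the 1st Monday of each month.
April 2026 — 1st Monday is April 6, 2026.
1st Monday of May 2026: May 4, 2026.
1st Monday of June 2026: June 1, 2026.

April 6, 2026; May 4, 2026; June 1, 2026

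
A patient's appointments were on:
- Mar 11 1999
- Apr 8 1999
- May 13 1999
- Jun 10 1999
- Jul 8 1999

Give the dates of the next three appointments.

Aug 12 1999, Sep 9 1999, Oct 14 1999

Gaps: 28, 35, 28, 28 days — a mix of 28 and 35. Every date is a Thursday.
Each is the 2nd Thursday of its month.
August 1999 — 2nd Thursday is Aug 12 1999.
September 1999 — 2nd Thursday is Sep 9 1999.
October 1999 — 2nd Thursday is Oct 14 1999.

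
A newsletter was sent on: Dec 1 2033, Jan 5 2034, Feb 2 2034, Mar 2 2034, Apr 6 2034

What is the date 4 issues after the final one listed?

Aug 3 2034

All dates are Thursdays, 35, 28, 28, 35 days apart.
Specifically, the 1st Thursday of each month.
1st Thursday of May 2034: May 4 2034.
1st Thursday of June 2034: Jun 1 2034.
1st Thursday of July 2034: Jul 6 2034.
August 2034 — 1st Thursday is Aug 3 2034.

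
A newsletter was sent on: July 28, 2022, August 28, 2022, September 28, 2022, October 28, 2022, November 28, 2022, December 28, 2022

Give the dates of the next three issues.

Each date is the 28th; the gaps (31, 31, 30, 31, 30) track the month lengths.
The rule is the 28th of each month.
Next: January 2023 → January 28, 2023.
Next: February 2023 → February 28, 2023.
March 2023: March 28, 2023.

January 28, 2023; February 28, 2023; March 28, 2023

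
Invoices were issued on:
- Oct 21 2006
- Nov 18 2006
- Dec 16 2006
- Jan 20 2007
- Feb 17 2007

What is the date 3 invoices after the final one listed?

May 19 2007

Gaps: 28, 28, 35, 28 days — a mix of 28 and 35. Every date is a Saturday.
Each is the 3rd Saturday of its month.
March 2007 — 3rd Saturday is Mar 17 2007.
3rd Saturday of April 2007: Apr 21 2007.
May 2007 — 3rd Saturday is May 19 2007.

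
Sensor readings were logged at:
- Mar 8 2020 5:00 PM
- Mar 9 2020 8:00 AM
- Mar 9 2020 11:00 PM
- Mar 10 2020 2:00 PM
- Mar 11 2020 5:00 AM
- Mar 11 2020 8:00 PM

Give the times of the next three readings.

Spacing: 15, 15, 15, 15, 15 h — constant 15 h.
Mar 11 2020 8:00 PM + 15 h = Mar 12 2020 11:00 AM.
Mar 12 2020 11:00 AM + 15 h = Mar 13 2020 2:00 AM.
Mar 13 2020 2:00 AM + 15 h = Mar 13 2020 5:00 PM.

Mar 12 2020 11:00 AM, Mar 13 2020 2:00 AM, Mar 13 2020 5:00 PM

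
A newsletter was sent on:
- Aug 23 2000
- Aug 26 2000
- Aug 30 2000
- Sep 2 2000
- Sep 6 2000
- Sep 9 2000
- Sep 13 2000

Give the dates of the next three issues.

Sep 16 2000, Sep 20 2000, Sep 23 2000

Gaps: 3, 4, 3, 4, 3, 4 days — not constant, but cyclic with period 2.
The events fall on every Wednesday and Saturday.
Next Saturday: Sep 16 2000.
The following Wednesday is Sep 20 2000.
Next Saturday: Sep 23 2000.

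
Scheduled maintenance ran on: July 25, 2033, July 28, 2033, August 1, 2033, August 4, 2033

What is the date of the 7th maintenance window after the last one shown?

The gap pattern 3, 4, 3 repeats every 2 events.
These are the Mondays and Thursdays of each week.
Next Monday: August 8, 2033.
Next Thursday: August 11, 2033.
The following Monday is August 15, 2033.
The following Thursday is August 18, 2033.
The following Monday is August 22, 2033.
Next Thursday: August 25, 2033.
The following Monday is August 29, 2033.

August 29, 2033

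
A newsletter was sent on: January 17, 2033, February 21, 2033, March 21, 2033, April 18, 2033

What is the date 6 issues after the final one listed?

All dates are Mondays, 35, 28, 28 days apart.
Specifically, the 3rd Monday of each month.
May 2033 — 3rd Monday is May 16, 2033.
June 2033 — 3rd Monday is June 20, 2033.
July 2033 — 3rd Monday is July 18, 2033.
3rd Monday of August 2033: August 15, 2033.
September 2033 — 3rd Monday is September 19, 2033.
3rd Monday of October 2033: October 17, 2033.

October 17, 2033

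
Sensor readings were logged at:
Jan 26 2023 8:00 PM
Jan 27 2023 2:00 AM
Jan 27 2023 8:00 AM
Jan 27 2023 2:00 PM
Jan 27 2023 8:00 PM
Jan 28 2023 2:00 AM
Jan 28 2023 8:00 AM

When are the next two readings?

Jan 28 2023 2:00 PM, Jan 28 2023 8:00 PM

Spacing: 6, 6, 6, 6, 6, 6 h — constant 6 h.
Jan 28 2023 8:00 AM + 6 h = Jan 28 2023 2:00 PM.
Jan 28 2023 2:00 PM + 6 h = Jan 28 2023 8:00 PM.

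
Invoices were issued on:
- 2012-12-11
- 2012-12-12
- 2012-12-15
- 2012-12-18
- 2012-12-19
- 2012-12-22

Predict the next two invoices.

2012-12-25, 2012-12-26

The gap pattern 1, 3, 3, 1, 3 repeats every 3 events.
These are the Tuesdays, Wednesdays and Saturdays of each week.
Next Tuesday: 2012-12-25.
Next Wednesday: 2012-12-26.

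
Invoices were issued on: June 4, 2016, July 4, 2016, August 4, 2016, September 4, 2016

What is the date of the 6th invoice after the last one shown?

The day-of-month is always 4 (30, 31, 31 days between events).
So this recurs on the 4th of each month.
Next: October 2016 → October 4, 2016.
Next: November 2016 → November 4, 2016.
December 2016: December 4, 2016.
January 2017: January 4, 2017.
February 2017: February 4, 2017.
Next: March 2017 → March 4, 2017.

March 4, 2017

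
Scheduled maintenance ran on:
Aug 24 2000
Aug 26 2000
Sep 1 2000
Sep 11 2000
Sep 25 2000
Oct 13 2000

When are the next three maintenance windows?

Gaps: 2, 6, 10, 14, 18 days — each gap is 4 larger than the previous one.
Next gap: 22 days. Oct 13 2000 + 22 days = Nov 4 2000.
Next gap: 26 days. Nov 4 2000 + 26 days = Nov 30 2000.
Next gap: 30 days. Nov 30 2000 + 30 days = Dec 30 2000.

Nov 4 2000, Nov 30 2000, Dec 30 2000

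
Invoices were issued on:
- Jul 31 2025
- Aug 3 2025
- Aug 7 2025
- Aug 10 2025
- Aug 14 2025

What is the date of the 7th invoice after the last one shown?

Sep 7 2025

Gaps: 3, 4, 3, 4 days — not constant, but cyclic with period 2.
The events fall on every Thursday and Sunday.
Next Sunday: Aug 17 2025.
Next Thursday: Aug 21 2025.
Next Sunday: Aug 24 2025.
Next Thursday: Aug 28 2025.
Next Sunday: Aug 31 2025.
The following Thursday is Sep 4 2025.
Next Sunday: Sep 7 2025.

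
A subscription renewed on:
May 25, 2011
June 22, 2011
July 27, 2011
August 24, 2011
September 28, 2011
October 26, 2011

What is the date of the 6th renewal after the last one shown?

All dates are Wednesdays, 28, 35, 28, 35, 28 days apart.
Specifically, the 4th Wednesday of each month.
4th Wednesday of November 2011: November 23, 2011.
December 2011 — 4th Wednesday is December 28, 2011.
4th Wednesday of January 2012: January 25, 2012.
4th Wednesday of February 2012: February 22, 2012.
March 2012 — 4th Wednesday is March 28, 2012.
4th Wednesday of April 2012: April 25, 2012.

April 25, 2012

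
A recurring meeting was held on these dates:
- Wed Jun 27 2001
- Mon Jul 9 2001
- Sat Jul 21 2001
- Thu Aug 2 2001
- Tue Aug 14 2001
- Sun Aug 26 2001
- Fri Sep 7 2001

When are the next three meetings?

Gaps between consecutive events: 12, 12, 12, 12, 12, 12 days — a constant 12-day interval.
Fri Sep 7 2001 + 12 days = Wed Sep 19 2001.
Wed Sep 19 2001 + 12 days = Mon Oct 1 2001.
Mon Oct 1 2001 + 12 days = Sat Oct 13 2001.

Wed Sep 19 2001, Mon Oct 1 2001, Sat Oct 13 2001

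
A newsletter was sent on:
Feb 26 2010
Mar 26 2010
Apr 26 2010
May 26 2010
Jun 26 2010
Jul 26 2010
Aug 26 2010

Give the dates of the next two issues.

The day-of-month is always 26 (28, 31, 30, 31, 30, 31 days between events).
So this recurs on the 26th of each month.
September 2010: Sep 26 2010.
October 2010: Oct 26 2010.

Sep 26 2010, Oct 26 2010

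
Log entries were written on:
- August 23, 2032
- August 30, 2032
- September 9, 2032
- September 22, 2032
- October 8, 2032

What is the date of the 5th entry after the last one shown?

February 10, 2033

The spacing grows by 3 each time: 7, 10, 13, 16 days.
Next gap: 19 days. October 8, 2032 + 19 days = October 27, 2032.
Next gap: 22 days. October 27, 2032 + 22 days = November 18, 2032.
Next gap: 25 days. November 18, 2032 + 25 days = December 13, 2032.
Next gap: 28 days. December 13, 2032 + 28 days = January 10, 2033.
Next gap: 31 days. January 10, 2033 + 31 days = February 10, 2033.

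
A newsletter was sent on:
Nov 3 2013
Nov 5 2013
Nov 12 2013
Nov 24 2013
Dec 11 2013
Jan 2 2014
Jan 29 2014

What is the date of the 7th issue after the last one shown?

Intervals are 2, 7, 12, 17, 22, 27 days — an arithmetic progression with common difference 5.
Next gap: 32 days. Jan 29 2014 + 32 days = Mar 2 2014.
Next gap: 37 days. Mar 2 2014 + 37 days = Apr 8 2014.
Next gap: 42 days. Apr 8 2014 + 42 days = May 20 2014.
Next gap: 47 days. May 20 2014 + 47 days = Jul 6 2014.
Next gap: 52 days. Jul 6 2014 + 52 days = Aug 27 2014.
Next gap: 57 days. Aug 27 2014 + 57 days = Oct 23 2014.
Next gap: 62 days. Oct 23 2014 + 62 days = Dec 24 2014.

Dec 24 2014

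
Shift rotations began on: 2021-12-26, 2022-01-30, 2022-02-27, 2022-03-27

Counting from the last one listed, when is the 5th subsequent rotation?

2022-08-28

All Sundays; the gaps (35, 28, 28) vary with month length.
This is the last Sunday of each month.
Last Sunday of April 2022: 2022-04-24.
Last Sunday of May 2022: 2022-05-29.
Last Sunday of June 2022: 2022-06-26.
Last Sunday of July 2022: 2022-07-31.
August 2022 ends with Sunday 2022-08-28.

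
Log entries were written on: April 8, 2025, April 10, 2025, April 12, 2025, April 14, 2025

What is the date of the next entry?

April 16, 2025

Every event comes 2 days after the last (2, 2, 2).
April 14, 2025 + 2 days = April 16, 2025.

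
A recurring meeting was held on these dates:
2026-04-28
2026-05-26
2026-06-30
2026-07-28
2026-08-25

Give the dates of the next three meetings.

2026-09-29, 2026-10-27, 2026-11-24

These are Tuesdays with 28, 35, 28, 28-day gaps.
Each is the final Tuesday of its month — 2026-06-30 is past the 28th, so '4th Tuesday' doesn't fit.
September 2026 ends with Tuesday 2026-09-29.
Last Tuesday of October 2026: 2026-10-27.
Last Tuesday of November 2026: 2026-11-24.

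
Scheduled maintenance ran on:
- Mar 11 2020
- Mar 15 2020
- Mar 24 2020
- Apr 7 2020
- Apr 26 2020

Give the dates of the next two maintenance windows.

Gaps: 4, 9, 14, 19 days — each gap is 5 larger than the previous one.
Next gap: 24 days. Apr 26 2020 + 24 days = May 20 2020.
Next gap: 29 days. May 20 2020 + 29 days = Jun 18 2020.

May 20 2020, Jun 18 2020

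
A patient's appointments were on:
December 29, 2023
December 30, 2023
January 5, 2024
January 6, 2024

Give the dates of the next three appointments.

January 12, 2024; January 13, 2024; January 19, 2024

Gaps: 1, 6, 1 days — not constant, but cyclic with period 2.
The events fall on every Friday and Saturday.
Next Friday: January 12, 2024.
The following Saturday is January 13, 2024.
The following Friday is January 19, 2024.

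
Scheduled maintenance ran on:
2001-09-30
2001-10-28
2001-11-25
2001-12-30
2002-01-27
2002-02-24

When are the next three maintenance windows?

2002-03-31, 2002-04-28, 2002-05-26

Every date is a Sunday; gaps 28, 28, 35, 28, 28 days.
Each is the last Sunday of its month (at least one falls on the 29th or later, ruling out '4th Sunday').
March 2002 ends with Sunday 2002-03-31.
Last Sunday of April 2002: 2002-04-28.
Last Sunday of May 2002: 2002-05-26.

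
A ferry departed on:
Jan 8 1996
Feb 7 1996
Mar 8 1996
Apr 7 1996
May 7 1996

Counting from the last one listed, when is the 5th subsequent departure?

Gaps between consecutive events: 30, 30, 30, 30 days — a constant 30-day interval.
May 7 1996 + 30 days = Jun 6 1996.
Jun 6 1996 + 30 days = Jul 6 1996.
Jul 6 1996 + 30 days = Aug 5 1996.
Aug 5 1996 + 30 days = Sep 4 1996.
Sep 4 1996 + 30 days = Oct 4 1996.

Oct 4 1996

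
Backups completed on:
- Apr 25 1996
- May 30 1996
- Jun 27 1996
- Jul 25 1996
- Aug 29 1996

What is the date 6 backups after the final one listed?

Feb 27 1997

Every date is a Thursday; gaps 35, 28, 28, 35 days.
Each is the last Thursday of its month (at least one falls on the 29th or later, ruling out '4th Thursday').
September 1996 ends with Thursday Sep 26 1996.
Last Thursday of October 1996: Oct 31 1996.
November 1996 ends with Thursday Nov 28 1996.
Last Thursday of December 1996: Dec 26 1996.
January 1997 ends with Thursday Jan 30 1997.
February 1997 ends with Thursday Feb 27 1997.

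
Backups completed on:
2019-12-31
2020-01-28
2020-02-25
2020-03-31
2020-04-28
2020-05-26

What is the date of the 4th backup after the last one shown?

These are Tuesdays with 28, 28, 35, 28, 28-day gaps.
Each is the final Tuesday of its month — 2019-12-31 is past the 28th, so '4th Tuesday' doesn't fit.
Last Tuesday of June 2020: 2020-06-30.
Last Tuesday of July 2020: 2020-07-28.
August 2020 ends with Tuesday 2020-08-25.
Last Tuesday of September 2020: 2020-09-29.

2020-09-29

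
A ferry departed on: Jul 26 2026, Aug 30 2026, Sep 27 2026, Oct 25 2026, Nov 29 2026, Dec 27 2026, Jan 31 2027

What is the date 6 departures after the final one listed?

Jul 25 2027

These are Sundays with 35, 28, 28, 35, 28, 35-day gaps.
Each is the final Sunday of its month — Aug 30 2026 is past the 28th, so '4th Sunday' doesn't fit.
February 2027 ends with Sunday Feb 28 2027.
March 2027 ends with Sunday Mar 28 2027.
Last Sunday of April 2027: Apr 25 2027.
May 2027 ends with Sunday May 30 2027.
Last Sunday of June 2027: Jun 27 2027.
Last Sunday of July 2027: Jul 25 2027.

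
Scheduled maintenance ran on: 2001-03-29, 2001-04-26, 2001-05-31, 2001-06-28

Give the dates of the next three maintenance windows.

All Thursdays; the gaps (28, 35, 28) vary with month length.
This is the last Thursday of each month.
July 2001 ends with Thursday 2001-07-26.
August 2001 ends with Thursday 2001-08-30.
Last Thursday of September 2001: 2001-09-27.

2001-07-26, 2001-08-30, 2001-09-27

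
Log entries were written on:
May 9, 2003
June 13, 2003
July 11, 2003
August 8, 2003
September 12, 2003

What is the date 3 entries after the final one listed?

December 12, 2003

Gaps: 35, 28, 28, 35 days — a mix of 28 and 35. Every date is a Friday.
Each is the 2nd Friday of its month.
October 2003 — 2nd Friday is October 10, 2003.
November 2003 — 2nd Friday is November 14, 2003.
December 2003 — 2nd Friday is December 12, 2003.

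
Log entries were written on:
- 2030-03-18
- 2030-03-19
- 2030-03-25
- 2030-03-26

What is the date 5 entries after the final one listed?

Every event lands on a Monday or Tuesday (gaps cycle 1, 6, 1).
So the schedule is: every Monday and Tuesday.
Next Monday: 2030-04-01.
The following Tuesday is 2030-04-02.
The following Monday is 2030-04-08.
Next Tuesday: 2030-04-09.
Next Monday: 2030-04-15.

2030-04-15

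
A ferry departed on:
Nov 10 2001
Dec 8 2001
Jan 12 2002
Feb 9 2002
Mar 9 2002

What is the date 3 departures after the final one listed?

These are Saturdays at 28- or 35-day spacing (28, 35, 28, 28).
The pattern: 2nd Saturday of the month.
2nd Saturday of April 2002: Apr 13 2002.
2nd Saturday of May 2002: May 11 2002.
June 2002 — 2nd Saturday is Jun 8 2002.

Jun 8 2002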